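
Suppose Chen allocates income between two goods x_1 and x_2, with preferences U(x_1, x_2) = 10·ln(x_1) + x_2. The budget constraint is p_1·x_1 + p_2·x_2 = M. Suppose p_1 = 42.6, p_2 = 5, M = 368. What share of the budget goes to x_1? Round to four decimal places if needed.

share on x_1 = 0.1359

Set MRS = p_1/p_2: (10/x_1)/1 = p_1/p_2.
So x_1*(p_1,p_2) = 10·p_2/p_1, independent of income; and x_2* = (M − 10·p_2)/p_2.
At the given prices: x_1* = 10·5/42.6 = 1.1737, and x_2* = 63.6.
Expenditure on x_1: 42.6·1.1737 = 50; share = 0.1359.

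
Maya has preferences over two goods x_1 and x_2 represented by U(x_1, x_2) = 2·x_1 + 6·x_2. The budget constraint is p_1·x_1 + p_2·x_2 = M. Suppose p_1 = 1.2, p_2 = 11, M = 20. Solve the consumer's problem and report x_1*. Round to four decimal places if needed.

Linear utility — the consumer picks whichever good has higher MU/price: 2/1.2 = 1.6667 vs 6/11 = 0.5455.
x_1 gives more utility per dollar, so spend all income on x_1: x_1* = M/p_1, x_2* = 0.
Numerically: x_1* = 16.6667, x_2* = 0.

x_1* = 16.6667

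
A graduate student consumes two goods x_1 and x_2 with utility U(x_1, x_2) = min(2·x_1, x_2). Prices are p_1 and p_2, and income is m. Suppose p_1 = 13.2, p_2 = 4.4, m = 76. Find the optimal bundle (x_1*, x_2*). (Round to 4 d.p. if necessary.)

x_1* = 3.4545, x_2* = 6.9091

Here 13.2 + 2·4.4 = 22, giving x_1* = 3.4545 and x_2* = 6.9091.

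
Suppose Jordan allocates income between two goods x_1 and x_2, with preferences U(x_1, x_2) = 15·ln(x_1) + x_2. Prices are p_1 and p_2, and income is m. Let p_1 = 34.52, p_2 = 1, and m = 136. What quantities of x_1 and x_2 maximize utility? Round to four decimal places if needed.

x_1* = 0.4345, x_2* = 121

Set MRS = p_1/p_2: (15/x_1)/1 = p_1/p_2.
So x_1*(p_1,p_2) = 15·p_2/p_1, independent of income; and x_2* = (m − 15·p_2)/p_2.
At the given prices: x_1* = 15·1/34.52 = 0.4345, and x_2* = 121.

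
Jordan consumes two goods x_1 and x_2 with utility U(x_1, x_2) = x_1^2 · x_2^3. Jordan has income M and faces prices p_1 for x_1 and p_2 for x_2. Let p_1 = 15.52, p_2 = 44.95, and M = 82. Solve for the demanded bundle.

x_1* = 2.1134, x_2* = 1.0945

Tangency: MRS = (2/3)·x_2/x_1 = p_1/p_2.
So 2·p_2·x_2 = 3·p_1·x_1; combined with the budget, a share 0.4 of income goes to x_1.
Demand: x_1*(p_1,p_2,M) = 0.4·M/p_1 and x_2* = 0.6·M/p_2.
At p_1=15.52, p_2=44.95, M=82: x_1* = 0.4·82/15.52 = 2.1134, x_2* = 1.0945.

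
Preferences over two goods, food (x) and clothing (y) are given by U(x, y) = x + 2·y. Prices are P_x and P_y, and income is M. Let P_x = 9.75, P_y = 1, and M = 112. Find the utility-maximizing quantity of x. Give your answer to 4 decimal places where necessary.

x* = 0

Linear utility — the consumer picks whichever good has higher MU/price: 1/9.75 = 0.1026 vs 2/1 = 2.
y gives more utility per dollar, so spend all income on y: y* = M/P_y, x* = 0.
Numerically: x* = 0, y* = 112.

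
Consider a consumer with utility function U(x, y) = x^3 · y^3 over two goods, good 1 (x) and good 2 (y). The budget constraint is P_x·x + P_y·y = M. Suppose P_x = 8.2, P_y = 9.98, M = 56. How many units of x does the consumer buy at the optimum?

MU_x/MU_y = (3·y)/(3·x); tangency sets this equal to P_x/P_y.
Rearranging, P_y·y = P_x·x. Substituting into the budget gives P_x·x·(1 + 1) = M.
Demand: x*(P_x,P_y,M) = 0.5·M/P_x and y* = 0.5·M/P_y.
At P_x=8.2, P_y=9.98, M=56: x* = 0.5·56/8.2 = 3.4146.

x* = 3.4146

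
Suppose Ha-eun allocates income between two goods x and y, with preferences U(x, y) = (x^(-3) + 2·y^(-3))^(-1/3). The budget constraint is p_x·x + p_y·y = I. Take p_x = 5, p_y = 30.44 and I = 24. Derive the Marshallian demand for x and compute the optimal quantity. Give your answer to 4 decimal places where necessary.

MU_x ∝ x^(-4), MU_y ∝ 2·y^(-4), so MRS = (1/2)·(y/x)^(4) = p_x/p_y.
Hence y/x = (2·p_x/p_y)^(1/(4)), i.e. raised to the 0.25 power.
With the ratio pinned down, the budget gives x* = I/(p_x + p_y·(y/x)) and y* = (y/x)·x*.
Numerically y/x = 0.757075, so x* = 24/(5 + 30.44·0.757075) = 0.8558.

x* = 0.8558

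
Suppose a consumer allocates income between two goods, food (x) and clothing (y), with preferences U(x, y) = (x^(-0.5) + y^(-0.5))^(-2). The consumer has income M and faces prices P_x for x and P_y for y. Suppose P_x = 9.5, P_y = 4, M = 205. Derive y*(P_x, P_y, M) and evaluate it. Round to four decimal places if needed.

From the CES first-order condition, (y/x)^(1.5) = P_x/P_y.
Solve for the ratio: y/x = [P_x/P_y]^(2/3).
With the ratio pinned down, the budget gives x* = M/(P_x + P_y·(y/x)) and y* = (y/x)·x*.
Numerically y/x = 1.780092, so x* = 205/(9.5 + 4·1.780092) = 12.3343 and y* = 1.780092·12.3343 = 21.9561.

y* = 21.9561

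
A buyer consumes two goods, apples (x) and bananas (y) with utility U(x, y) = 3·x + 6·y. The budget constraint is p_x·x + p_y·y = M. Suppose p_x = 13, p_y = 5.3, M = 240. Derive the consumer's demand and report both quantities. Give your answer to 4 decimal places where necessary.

x* = 0, y* = 45.283

y gives more utility per dollar, so spend all income on y: y* = M/p_y, x* = 0.
Numerically: x* = 0, y* = 45.283.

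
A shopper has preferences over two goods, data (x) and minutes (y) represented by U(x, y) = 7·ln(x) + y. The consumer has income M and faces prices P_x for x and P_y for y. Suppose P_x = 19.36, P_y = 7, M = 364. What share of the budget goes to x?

Set MRS = P_x/P_y: (7/x)/1 = P_x/P_y.
So x*(P_x,P_y) = 7·P_y/P_x, independent of income; and y* = (M − 7·P_y)/P_y.
At the given prices: x* = 7·7/19.36 = 2.531, and y* = 45.
Expenditure on x: 19.36·2.531 = 49; share = 0.1346.

share on x = 0.1346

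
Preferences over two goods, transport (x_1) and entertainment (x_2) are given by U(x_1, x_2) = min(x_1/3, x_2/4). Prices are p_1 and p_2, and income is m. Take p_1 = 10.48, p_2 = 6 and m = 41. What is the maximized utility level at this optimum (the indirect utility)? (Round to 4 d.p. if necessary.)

With perfect complements, no substitution: consume in ratio x_1:x_2 = 3:4.
Budget: p_1·x_1 + p_2·(4/3)·x_1 = m, so (3·p_1 + 4·p_2)·x_1 = 3·m.
Demand: x_1*(p_1,p_2,m) = 3·m/(3·p_1 + 4·p_2), x_2* = 4·m/(3·p_1 + 4·p_2).
Here 3·10.48 + 4·6 = 55.44, giving x_1* = 2.2186 and x_2* = 2.9582.
Utility at the optimum: U(2.2186, 2.9582) = 0.7395.

V = 0.7395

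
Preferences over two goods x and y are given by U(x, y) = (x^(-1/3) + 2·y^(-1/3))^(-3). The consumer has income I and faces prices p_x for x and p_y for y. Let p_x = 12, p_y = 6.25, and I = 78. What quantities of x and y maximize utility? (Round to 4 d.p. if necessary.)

From the CES first-order condition, (1/2)·(y/x)^(4/3) = p_x/p_y.
Solve for the ratio: y/x = [2·p_x/p_y]^(0.75).
Substitute y = (y/x)·x into the budget: x* = I/(p_x + p_y·(y/x)).
Numerically y/x = 2.743143, so x* = 78/(12 + 6.25·2.743143) = 2.6763 and y* = 2.743143·2.6763 = 7.3415.

x* = 2.6763, y* = 7.3415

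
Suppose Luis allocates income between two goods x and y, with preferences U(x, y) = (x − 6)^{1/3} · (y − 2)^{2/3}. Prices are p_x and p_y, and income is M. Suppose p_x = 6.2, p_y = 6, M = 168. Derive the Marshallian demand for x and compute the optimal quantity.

x* = 12.3871

Let x' = x−6, y' = y−2. MRS = (1/2)·y'/x' = p_x/p_y.
Substituting into the budget: x* = 6 + 1/3·(M − 6·p_x − 2·p_y)/p_x, and y* = 2 + 2/3·(…)/p_y.
Discretionary income = 168 − 6·6.2 − 2·6 = 118.8; x* = 6 + 1/3·118.8/6.2 = 12.3871.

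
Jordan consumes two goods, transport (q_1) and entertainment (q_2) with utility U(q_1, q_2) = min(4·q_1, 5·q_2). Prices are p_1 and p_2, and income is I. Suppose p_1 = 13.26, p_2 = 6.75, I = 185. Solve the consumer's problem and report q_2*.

With perfect complements, no substitution: consume in ratio q_1:q_2 = 5:4.
Budget: p_1·q_1 + p_2·(4/5)·q_1 = I, so (5·p_1 + 4·p_2)·q_1 = 5·I.
Demand: q_1*(p_1,p_2,I) = 5·I/(5·p_1 + 4·p_2), q_2* = 4·I/(5·p_1 + 4·p_2).
Here 5·13.26 + 4·6.75 = 93.3, giving q_2* = 7.9314.

q_2* = 7.9314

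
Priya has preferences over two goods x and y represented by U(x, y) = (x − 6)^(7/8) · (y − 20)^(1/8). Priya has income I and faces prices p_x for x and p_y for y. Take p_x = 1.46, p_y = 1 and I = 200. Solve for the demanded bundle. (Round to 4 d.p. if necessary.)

Let x' = x−6, y' = y−20. MRS = 7·y'/x' = p_x/p_y.
Substituting into the budget: x* = 6 + 0.875·(I − 6·p_x − 20·p_y)/p_x, and y* = 20 + 0.125·(…)/p_y.
Discretionary income = 200 − 6·1.46 − 20·1 = 171.24; x* = 6 + 0.875·171.24/1.46 = 108.6267; y* = 20 + 0.125·171.24/1 = 41.405.

x* = 108.6267, y* = 41.405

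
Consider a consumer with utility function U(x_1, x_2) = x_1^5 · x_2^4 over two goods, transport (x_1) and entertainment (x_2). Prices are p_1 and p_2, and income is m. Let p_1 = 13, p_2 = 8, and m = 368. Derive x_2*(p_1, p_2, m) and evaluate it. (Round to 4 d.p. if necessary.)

x_2* = 20.4444

The MRS is (5/4)·x_2/x_1. Set MRS = p_1/p_2.
So 5·p_2·x_2 = 4·p_1·x_1; combined with the budget, a share 5/9 of income goes to x_1.
Demand: x_1*(p_1,p_2,m) = 5/9·m/p_1 and x_2* = 4/9·m/p_2.
At p_1=13, p_2=8, m=368: x_2* = 4/9·368/8 = 20.4444.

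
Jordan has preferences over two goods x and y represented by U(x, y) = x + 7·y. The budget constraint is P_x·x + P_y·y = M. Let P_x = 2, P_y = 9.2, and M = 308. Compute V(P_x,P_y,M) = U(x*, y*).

Linear utility — the consumer picks whichever good has higher MU/price: 1/2 = 0.5 vs 7/9.2 = 0.7609.
y gives more utility per dollar, so spend all income on y: y* = M/P_y, x* = 0.
Numerically: x* = 0, y* = 33.4783.
Utility at the optimum: U(0, 33.4783) = 234.3478.

V = 234.3478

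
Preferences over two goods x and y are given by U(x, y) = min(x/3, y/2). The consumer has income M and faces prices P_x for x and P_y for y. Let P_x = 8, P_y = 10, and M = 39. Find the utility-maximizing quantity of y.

With perfect complements, no substitution: consume in ratio x:y = 3:2.
Budget: P_x·x + P_y·(2/3)·x = M, so (3·P_x + 2·P_y)·x = 3·M.
Demand: x*(P_x,P_y,M) = 3·M/(3·P_x + 2·P_y), y* = 2·M/(3·P_x + 2·P_y).
Here 3·8 + 2·10 = 44, giving y* = 1.7727.

y* = 1.7727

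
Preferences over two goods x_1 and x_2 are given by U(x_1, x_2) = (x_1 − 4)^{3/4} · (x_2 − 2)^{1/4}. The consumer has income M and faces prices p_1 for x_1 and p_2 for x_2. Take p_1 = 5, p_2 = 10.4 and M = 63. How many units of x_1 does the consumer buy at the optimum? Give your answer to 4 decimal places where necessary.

x_1* = 7.33

MRS = 3·(x_2−2)/(x_1−4). Tangency with p_1/p_2 gives x_2−2 = (1/3)·(p_1/p_2)·(x_1−4).
After buying the subsistence bundle (4, 2), a share 0.75 of the remaining income goes to x_1: x_1* = 4 + 0.75·(M − 4p_1 − 2p_2)/p_1.
Discretionary income = 63 − 4·5 − 2·10.4 = 22.2; x_1* = 4 + 0.75·22.2/5 = 7.33.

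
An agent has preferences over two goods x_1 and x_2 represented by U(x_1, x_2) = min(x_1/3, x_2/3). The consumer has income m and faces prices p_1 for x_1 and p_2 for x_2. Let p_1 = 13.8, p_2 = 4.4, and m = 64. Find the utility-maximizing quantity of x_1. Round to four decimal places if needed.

x_1* = 3.5165

With perfect complements, no substitution: consume in ratio x_1:x_2 = 3:3.
Budget: p_1·x_1 + p_2·x_1 = m, so (3·p_1 + 3·p_2)·x_1 = 3·m.
Demand: x_1*(p_1,p_2,m) = 3·m/(3·p_1 + 3·p_2), x_2* = 3·m/(3·p_1 + 3·p_2).
Here 3·13.8 + 3·4.4 = 54.6, giving x_1* = 3.5165.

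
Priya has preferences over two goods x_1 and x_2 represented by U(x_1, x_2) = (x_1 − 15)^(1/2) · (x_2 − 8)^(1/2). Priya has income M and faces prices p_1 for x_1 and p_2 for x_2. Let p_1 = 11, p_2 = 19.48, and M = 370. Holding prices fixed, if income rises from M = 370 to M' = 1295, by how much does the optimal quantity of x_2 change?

MRS = (x_2−8)/(x_1−15). Tangency with p_1/p_2 gives x_2−8 = (p_1/p_2)·(x_1−15).
Substituting into the budget: x_1* = 15 + 0.5·(M − 15·p_1 − 8·p_2)/p_1, and x_2* = 8 + 0.5·(…)/p_2.
Discretionary income = 370 − 15·11 − 8·19.48 = 49.16; x_2* = 8 + 0.5·49.16/19.48 = 9.2618.
At M' = 1295: x_2* = 33.0041. Change: 33.0041 − 9.2618 = 23.7423.

Δx_2* = 23.7423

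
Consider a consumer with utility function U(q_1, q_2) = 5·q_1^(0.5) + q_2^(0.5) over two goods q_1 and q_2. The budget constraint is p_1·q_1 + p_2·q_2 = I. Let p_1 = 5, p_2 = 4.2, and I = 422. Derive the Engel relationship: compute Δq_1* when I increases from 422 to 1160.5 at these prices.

Δq_1* = 140.9864

MRS = MU_q_1/MU_q_2 = 5·(q_2/q_1)^(0.5). Set equal to p_1/p_2.
Solve for the ratio: q_2/q_1 = [(1/5)·p_1/p_2]^(2).
Substitute q_2 = (q_2/q_1)·q_1 into the budget: q_1* = I/(p_1 + p_2·(q_2/q_1)).
Numerically q_2/q_1 = 0.056689, so q_1* = 422/(5 + 4.2·0.056689) = 80.5636.
At I' = 1160.5: q_1* = 221.55. Change: 221.55 − 80.5636 = 140.9864.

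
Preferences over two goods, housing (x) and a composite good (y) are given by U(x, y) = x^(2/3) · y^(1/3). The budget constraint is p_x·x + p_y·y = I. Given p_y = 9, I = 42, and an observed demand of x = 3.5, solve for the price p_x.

p_x = 8

The MRS is 2·y/x. Set MRS = p_x/p_y.
Rearranging, p_y·y = (1/2)·p_x·x. Substituting into the budget gives p_x·x·(1 + (1/2)) = I.
Demand: x*(p_x,p_y,I) = 2/3·I/p_x and y* = 1/3·I/p_y.
Set x* = 3.5 in the demand function and solve for p_x: p_x = 8.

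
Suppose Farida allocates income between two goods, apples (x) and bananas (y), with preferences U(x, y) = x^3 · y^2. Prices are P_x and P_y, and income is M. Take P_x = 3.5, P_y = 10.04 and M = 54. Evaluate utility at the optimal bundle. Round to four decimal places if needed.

V = 3671.732

MU_x/MU_y = (3·y)/(2·x); tangency sets this equal to P_x/P_y.
Rearranging, P_y·y = (2/3)·P_x·x. Substituting into the budget gives P_x·x·(1 + (2/3)) = M.
Demand: x*(P_x,P_y,M) = 0.6·M/P_x and y* = 0.4·M/P_y.
At P_x=3.5, P_y=10.04, M=54: x* = 0.6·54/3.5 = 9.2571, y* = 2.1514.
Utility at the optimum: U(9.2571, 2.1514) = 3671.732.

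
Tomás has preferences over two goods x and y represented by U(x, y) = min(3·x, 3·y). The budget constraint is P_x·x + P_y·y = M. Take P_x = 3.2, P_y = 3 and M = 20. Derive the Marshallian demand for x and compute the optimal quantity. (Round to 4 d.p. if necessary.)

x* = 3.2258

Demand: x*(P_x,P_y,M) = 3·M/(3·P_x + 3·P_y), y* = 3·M/(3·P_x + 3·P_y).
Here 3·3.2 + 3·3 = 18.6, giving x* = 3.2258.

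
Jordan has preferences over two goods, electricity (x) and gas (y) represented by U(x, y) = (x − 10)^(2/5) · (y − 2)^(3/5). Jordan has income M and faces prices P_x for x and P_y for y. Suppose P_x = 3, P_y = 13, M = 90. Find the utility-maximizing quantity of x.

Let x' = x−10, y' = y−2. MRS = (2/3)·y'/x' = P_x/P_y.
After buying the subsistence bundle (10, 2), a share 0.4 of the remaining income goes to x: x* = 10 + 0.4·(M − 10P_x − 2P_y)/P_x.
Discretionary income = 90 − 10·3 − 2·13 = 34; x* = 10 + 0.4·34/3 = 14.5333.

x* = 14.5333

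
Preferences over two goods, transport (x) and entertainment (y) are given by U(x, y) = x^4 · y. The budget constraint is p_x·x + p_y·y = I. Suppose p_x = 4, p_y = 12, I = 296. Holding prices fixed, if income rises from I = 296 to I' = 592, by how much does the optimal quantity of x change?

Δx* = 59.2

The MRS is 4·y/x. Set MRS = p_x/p_y.
So 4·p_y·y = p_x·x; combined with the budget, a share 0.8 of income goes to x.
Demand: x*(p_x,p_y,I) = 0.8·I/p_x and y* = 0.2·I/p_y.
At p_x=4, p_y=12, I=296: x* = 0.8·296/4 = 59.2.
At I' = 592: x* = 118.4. Change: 118.4 − 59.2 = 59.2.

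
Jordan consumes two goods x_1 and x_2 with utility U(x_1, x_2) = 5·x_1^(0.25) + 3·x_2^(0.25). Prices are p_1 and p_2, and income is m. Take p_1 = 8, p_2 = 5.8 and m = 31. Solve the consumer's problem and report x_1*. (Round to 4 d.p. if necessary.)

MRS = MU_x_1/MU_x_2 = (5/3)·(x_2/x_1)^(0.75). Set equal to p_1/p_2.
Hence x_2/x_1 = ((3/5)·p_1/p_2)^(1/(0.75)), i.e. raised to the 4/3 power.
Substitute x_2 = (x_2/x_1)·x_1 into the budget: x_1* = m/(p_1 + p_2·(x_2/x_1)).
Numerically x_2/x_1 = 0.776994, so x_1* = 31/(8 + 5.8·0.776994) = 2.4787.

x_1* = 2.4787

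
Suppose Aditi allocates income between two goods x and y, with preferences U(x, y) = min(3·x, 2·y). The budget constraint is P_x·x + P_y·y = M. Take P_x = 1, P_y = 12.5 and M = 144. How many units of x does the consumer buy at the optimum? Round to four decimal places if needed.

x* = 7.2911

With perfect complements, no substitution: consume in ratio x:y = 2:3.
Budget: P_x·x + P_y·(3/2)·x = M, so (2·P_x + 3·P_y)·x = 2·M.
Demand: x*(P_x,P_y,M) = 2·M/(2·P_x + 3·P_y), y* = 3·M/(2·P_x + 3·P_y).
Here 2·1 + 3·12.5 = 39.5, giving x* = 7.2911.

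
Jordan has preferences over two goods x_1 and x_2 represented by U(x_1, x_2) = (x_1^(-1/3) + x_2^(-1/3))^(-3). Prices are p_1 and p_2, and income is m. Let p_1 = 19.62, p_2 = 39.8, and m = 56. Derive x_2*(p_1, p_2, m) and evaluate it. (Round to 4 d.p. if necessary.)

With the ratio pinned down, the budget gives x_1* = m/(p_1 + p_2·(x_2/x_1)) and x_2* = (x_2/x_1)·x_1*.
Numerically x_2/x_1 = 0.588318, so x_1* = 56/(19.62 + 39.8·0.588318) = 1.3013 and x_2* = 0.588318·1.3013 = 0.7656.

x_2* = 0.7656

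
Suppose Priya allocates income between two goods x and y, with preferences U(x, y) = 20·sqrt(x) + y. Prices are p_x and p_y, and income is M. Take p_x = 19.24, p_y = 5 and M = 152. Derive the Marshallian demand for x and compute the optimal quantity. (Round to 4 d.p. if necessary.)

x* = 6.7535

Plugging in: x* = (10·5/19.24)² = 6.7535.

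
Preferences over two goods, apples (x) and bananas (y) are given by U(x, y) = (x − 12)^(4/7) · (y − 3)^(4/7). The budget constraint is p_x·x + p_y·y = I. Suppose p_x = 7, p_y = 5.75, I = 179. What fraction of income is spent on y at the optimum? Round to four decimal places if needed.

MRS = (y−3)/(x−12). Tangency with p_x/p_y gives y−3 = (p_x/p_y)·(x−12).
Substituting into the budget: x* = 12 + 0.5·(I − 12·p_x − 3·p_y)/p_x, and y* = 3 + 0.5·(…)/p_y.
Discretionary income = 179 − 12·7 − 3·5.75 = 77.75; x* = 12 + 0.5·77.75/7 = 17.5536; y* = 3 + 0.5·77.75/5.75 = 9.7609.
Expenditure on y: 5.75·9.7609 = 56.125; share = 0.3135.

share on y = 0.3135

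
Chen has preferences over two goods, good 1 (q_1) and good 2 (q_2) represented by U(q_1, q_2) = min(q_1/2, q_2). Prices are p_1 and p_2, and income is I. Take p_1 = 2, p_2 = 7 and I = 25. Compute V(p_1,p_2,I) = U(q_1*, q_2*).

V = 2.2727

Leontief preferences: the optimum is at the kink where q_1/2 = q_2/1, i.e. q_2 = (1/2)·q_1.
Budget: p_1·q_1 + p_2·(1/2)·q_1 = I, so (2·p_1 + p_2)·q_1 = 2·I.
Demand: q_1*(p_1,p_2,I) = 2·I/(2·p_1 + p_2), q_2* = I/(2·p_1 + p_2).
Here 2·2 + 7 = 11, giving q_1* = 4.5455 and q_2* = 2.2727.
Utility at the optimum: U(4.5455, 2.2727) = 2.2727.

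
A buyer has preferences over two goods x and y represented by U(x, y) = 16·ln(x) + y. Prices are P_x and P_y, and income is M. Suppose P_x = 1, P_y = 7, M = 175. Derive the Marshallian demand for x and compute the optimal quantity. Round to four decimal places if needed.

Set MRS = P_x/P_y: (16/x)/1 = P_x/P_y.
So x*(P_x,P_y) = 16·P_y/P_x, independent of income; and y* = (M − 16·P_y)/P_y.
At the given prices: x* = 16·7/1 = 112.

x* = 112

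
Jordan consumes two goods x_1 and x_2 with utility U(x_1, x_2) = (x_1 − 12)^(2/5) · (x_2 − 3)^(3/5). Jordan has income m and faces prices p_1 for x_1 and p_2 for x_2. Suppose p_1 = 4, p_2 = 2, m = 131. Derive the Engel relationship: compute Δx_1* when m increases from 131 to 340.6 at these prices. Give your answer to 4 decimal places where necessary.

Let x_1' = x_1−12, x_2' = x_2−3. MRS = (2/3)·x_2'/x_1' = p_1/p_2.
After buying the subsistence bundle (12, 3), a share 0.4 of the remaining income goes to x_1: x_1* = 12 + 0.4·(m − 12p_1 − 3p_2)/p_1.
Discretionary income = 131 − 12·4 − 3·2 = 77; x_1* = 12 + 0.4·77/4 = 19.7.
At m' = 340.6: x_1* = 40.66. Change: 40.66 − 19.7 = 20.96.

Δx_1* = 20.96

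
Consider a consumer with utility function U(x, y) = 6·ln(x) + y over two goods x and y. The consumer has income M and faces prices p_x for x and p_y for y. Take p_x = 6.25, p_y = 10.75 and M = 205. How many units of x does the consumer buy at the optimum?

So x*(p_x,p_y) = 6·p_y/p_x, independent of income; and y* = (M − 6·p_y)/p_y.
At the given prices: x* = 6·10.75/6.25 = 10.32.

x* = 10.32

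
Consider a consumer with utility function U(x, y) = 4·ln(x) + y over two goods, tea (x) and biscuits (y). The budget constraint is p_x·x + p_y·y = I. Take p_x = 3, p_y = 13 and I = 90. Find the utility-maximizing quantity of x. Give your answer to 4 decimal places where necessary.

MU_x = 4/x, MU_y = 1. Tangency: 4/x = p_x/p_y.
So x*(p_x,p_y) = 4·p_y/p_x, independent of income; and y* = (I − 4·p_y)/p_y.
At the given prices: x* = 4·13/3 = 17.3333.

x* = 17.3333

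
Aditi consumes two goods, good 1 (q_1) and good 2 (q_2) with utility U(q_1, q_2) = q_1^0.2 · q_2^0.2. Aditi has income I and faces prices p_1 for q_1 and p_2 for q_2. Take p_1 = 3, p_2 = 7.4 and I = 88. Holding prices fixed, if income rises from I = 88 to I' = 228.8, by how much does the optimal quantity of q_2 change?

Δq_2* = 9.5135

Demand: q_1*(p_1,p_2,I) = 0.5·I/p_1 and q_2* = 0.5·I/p_2.
At p_1=3, p_2=7.4, I=88: q_2* = 0.5·88/7.4 = 5.9459.
At I' = 228.8: q_2* = 15.4595. Change: 15.4595 − 5.9459 = 9.5135.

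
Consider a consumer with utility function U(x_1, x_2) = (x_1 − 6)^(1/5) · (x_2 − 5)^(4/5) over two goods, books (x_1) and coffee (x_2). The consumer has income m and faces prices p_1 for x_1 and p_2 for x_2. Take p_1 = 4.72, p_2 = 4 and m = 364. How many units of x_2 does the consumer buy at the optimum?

x_2* = 68.136

This is Cobb-Douglas in (x_1−6, x_2−5): tangency gives 0.2·p_2·(x_2−5) = 0.8·p_1·(x_1−6).
After buying the subsistence bundle (6, 5), a share 0.2 of the remaining income goes to x_1: x_1* = 6 + 0.2·(m − 6p_1 − 5p_2)/p_1.
Discretionary income = 364 − 6·4.72 − 5·4 = 315.68; x_2* = 5 + 0.8·315.68/4 = 68.136.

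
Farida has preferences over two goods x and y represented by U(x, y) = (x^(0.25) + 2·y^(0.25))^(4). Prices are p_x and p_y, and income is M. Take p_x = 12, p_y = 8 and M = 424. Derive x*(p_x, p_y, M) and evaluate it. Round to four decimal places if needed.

Substitute y = (y/x)·x into the budget: x* = M/(p_x + p_y·(y/x)).
Numerically y/x = 4.326749, so x* = 424/(12 + 8·4.326749) = 9.096.

x* = 9.096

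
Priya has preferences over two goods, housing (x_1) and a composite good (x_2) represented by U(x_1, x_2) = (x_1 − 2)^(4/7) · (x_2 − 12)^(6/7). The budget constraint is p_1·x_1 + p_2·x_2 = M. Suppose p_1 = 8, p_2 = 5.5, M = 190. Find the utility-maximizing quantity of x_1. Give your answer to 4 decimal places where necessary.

After buying the subsistence bundle (2, 12), a share 0.4 of the remaining income goes to x_1: x_1* = 2 + 0.4·(M − 2p_1 − 12p_2)/p_1.
Discretionary income = 190 − 2·8 − 12·5.5 = 108; x_1* = 2 + 0.4·108/8 = 7.4.

x_1* = 7.4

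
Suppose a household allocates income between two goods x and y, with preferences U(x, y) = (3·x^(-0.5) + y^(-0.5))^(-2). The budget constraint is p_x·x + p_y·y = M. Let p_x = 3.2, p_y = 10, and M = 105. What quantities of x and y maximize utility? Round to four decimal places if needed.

x* = 19.269, y* = 4.3339

MRS = MU_x/MU_y = 3·(y/x)^(1.5). Set equal to p_x/p_y.
Solve for the ratio: y/x = [(1/3)·p_x/p_y]^(2/3).
Substitute y = (y/x)·x into the budget: x* = M/(p_x + p_y·(y/x)).
Numerically y/x = 0.224915, so x* = 105/(3.2 + 10·0.224915) = 19.269 and y* = 0.224915·19.269 = 4.3339.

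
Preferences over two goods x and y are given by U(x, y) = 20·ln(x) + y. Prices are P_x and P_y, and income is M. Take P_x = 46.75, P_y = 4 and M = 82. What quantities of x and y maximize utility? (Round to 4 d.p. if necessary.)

Set MRS = P_x/P_y: (20/x)/1 = P_x/P_y.
So x*(P_x,P_y) = 20·P_y/P_x, independent of income; and y* = (M − 20·P_y)/P_y.
At the given prices: x* = 20·4/46.75 = 1.7112, and y* = 0.5.

x* = 1.7112, y* = 0.5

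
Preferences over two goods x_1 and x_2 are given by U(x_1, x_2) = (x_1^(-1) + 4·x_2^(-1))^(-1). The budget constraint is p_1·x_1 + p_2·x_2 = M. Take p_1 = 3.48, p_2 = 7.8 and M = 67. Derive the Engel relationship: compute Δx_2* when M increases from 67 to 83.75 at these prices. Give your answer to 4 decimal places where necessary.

Δx_2* = 1.6098

MU_x_1 ∝ x_1^(-2), MU_x_2 ∝ 4·x_2^(-2), so MRS = (1/4)·(x_2/x_1)^(2) = p_1/p_2.
Hence x_2/x_1 = (4·p_1/p_2)^(1/(2)), i.e. raised to the 0.5 power.
With the ratio pinned down, the budget gives x_1* = M/(p_1 + p_2·(x_2/x_1)) and x_2* = (x_2/x_1)·x_1*.
Numerically x_2/x_1 = 1.335895, so x_1* = 67/(3.48 + 7.8·1.335895) = 4.8202 and x_2* = 1.335895·4.8202 = 6.4392.
At M' = 83.75: x_2* = 8.049. Change: 8.049 − 6.4392 = 1.6098.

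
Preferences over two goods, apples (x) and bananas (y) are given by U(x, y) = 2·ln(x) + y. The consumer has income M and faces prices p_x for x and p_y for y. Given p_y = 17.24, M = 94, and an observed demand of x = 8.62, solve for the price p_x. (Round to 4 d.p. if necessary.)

Set MRS = p_x/p_y: (2/x)/1 = p_x/p_y.
So x*(p_x,p_y) = 2·p_y/p_x, independent of income; and y* = (M − 2·p_y)/p_y.
Set x* = 8.62 in the demand function and solve for p_x: p_x = 4.

p_x = 4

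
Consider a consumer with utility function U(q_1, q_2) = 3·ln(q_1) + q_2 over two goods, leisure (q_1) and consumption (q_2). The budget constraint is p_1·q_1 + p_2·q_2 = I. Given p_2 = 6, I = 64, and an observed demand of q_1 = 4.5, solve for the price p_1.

MU_q_1 = 3/q_1, MU_q_2 = 1. Tangency: 3/q_1 = p_1/p_2.
So q_1*(p_1,p_2) = 3·p_2/p_1, independent of income; and q_2* = (I − 3·p_2)/p_2.
Set q_1* = 4.5 in the demand function and solve for p_1: p_1 = 4.

p_1 = 4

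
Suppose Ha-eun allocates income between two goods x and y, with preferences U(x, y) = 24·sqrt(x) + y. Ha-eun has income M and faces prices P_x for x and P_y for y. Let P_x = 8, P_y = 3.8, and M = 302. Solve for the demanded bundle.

x* = 32.49, y* = 11.0737

Set MRS = P_x/P_y: 12·x^(−1/2) = P_x/P_y.
Thus x* = (12·P_y/P_x)² — independent of M — with the rest of income spent on y.
Plugging in: x* = (12·3.8/8)² = 32.49, y* = 11.0737.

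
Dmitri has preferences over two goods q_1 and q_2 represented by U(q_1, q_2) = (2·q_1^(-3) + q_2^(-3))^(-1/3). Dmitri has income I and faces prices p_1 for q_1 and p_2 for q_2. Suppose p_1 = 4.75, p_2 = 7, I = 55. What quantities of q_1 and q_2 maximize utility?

q_1* = 5.4496, q_2* = 4.1592

MU_q_1 ∝ 2·q_1^(-4), MU_q_2 ∝ q_2^(-4), so MRS = 2·(q_2/q_1)^(4) = p_1/p_2.
Solve for the ratio: q_2/q_1 = [(1/2)·p_1/p_2]^(0.25).
With the ratio pinned down, the budget gives q_1* = I/(p_1 + p_2·(q_2/q_1)) and q_2* = (q_2/q_1)·q_1*.
Numerically q_2/q_1 = 0.763205, so q_1* = 55/(4.75 + 7·0.763205) = 5.4496 and q_2* = 0.763205·5.4496 = 4.1592.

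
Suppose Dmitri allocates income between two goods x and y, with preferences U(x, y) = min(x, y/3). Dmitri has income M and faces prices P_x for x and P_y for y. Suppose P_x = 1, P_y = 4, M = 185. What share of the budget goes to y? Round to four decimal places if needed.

With perfect complements, no substitution: consume in ratio x:y = 1:3.
Budget: P_x·x + P_y·3·x = M, so (P_x + 3·P_y)·x = M.
Demand: x*(P_x,P_y,M) = M/(P_x + 3·P_y), y* = 3·M/(P_x + 3·P_y).
Here 1 + 3·4 = 13, giving x* = 14.2308 and y* = 42.6923.
Expenditure on y: 4·42.6923 = 170.7692; share = 0.9231.

share on y = 0.9231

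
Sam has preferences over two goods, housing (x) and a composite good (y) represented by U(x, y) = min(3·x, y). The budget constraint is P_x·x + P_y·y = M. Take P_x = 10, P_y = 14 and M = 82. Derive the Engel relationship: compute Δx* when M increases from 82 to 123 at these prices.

Leontief preferences: the optimum is at the kink where x/1 = y/3, i.e. y = 3·x.
Budget: P_x·x + P_y·3·x = M, so (P_x + 3·P_y)·x = M.
Demand: x*(P_x,P_y,M) = M/(P_x + 3·P_y), y* = 3·M/(P_x + 3·P_y).
Here 10 + 3·14 = 52, giving x* = 1.5769.
At M' = 123: x* = 2.3654. Change: 2.3654 − 1.5769 = 0.7885.

Δx* = 0.7885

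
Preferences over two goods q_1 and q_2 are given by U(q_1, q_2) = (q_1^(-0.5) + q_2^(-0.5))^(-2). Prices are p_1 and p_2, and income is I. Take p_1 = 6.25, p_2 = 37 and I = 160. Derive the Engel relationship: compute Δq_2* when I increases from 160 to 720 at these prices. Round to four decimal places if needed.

MU_q_1 ∝ q_1^(-1.5), MU_q_2 ∝ q_2^(-1.5), so MRS = (q_2/q_1)^(1.5) = p_1/p_2.
Hence q_2/q_1 = (p_1/p_2)^(1/(1.5)), i.e. raised to the 2/3 power.
Substitute q_2 = (q_2/q_1)·q_1 into the budget: q_1* = I/(p_1 + p_2·(q_2/q_1)).
Numerically q_2/q_1 = 0.305576, so q_1* = 160/(6.25 + 37·0.305576) = 9.1135 and q_2* = 0.305576·9.1135 = 2.7849.
At I' = 720: q_2* = 12.5319. Change: 12.5319 − 2.7849 = 9.7471.

Δq_2* = 9.7471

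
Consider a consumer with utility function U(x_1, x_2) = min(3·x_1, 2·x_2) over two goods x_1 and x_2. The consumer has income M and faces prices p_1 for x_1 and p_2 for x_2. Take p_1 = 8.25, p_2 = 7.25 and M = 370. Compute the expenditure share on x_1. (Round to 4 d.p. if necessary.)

share on x_1 = 0.4314

With perfect complements, no substitution: consume in ratio x_1:x_2 = 2:3.
Budget: p_1·x_1 + p_2·(3/2)·x_1 = M, so (2·p_1 + 3·p_2)·x_1 = 2·M.
Demand: x_1*(p_1,p_2,M) = 2·M/(2·p_1 + 3·p_2), x_2* = 3·M/(2·p_1 + 3·p_2).
Here 2·8.25 + 3·7.25 = 38.25, giving x_1* = 19.3464 and x_2* = 29.0196.
Expenditure on x_1: 8.25·19.3464 = 159.6078; share = 0.4314.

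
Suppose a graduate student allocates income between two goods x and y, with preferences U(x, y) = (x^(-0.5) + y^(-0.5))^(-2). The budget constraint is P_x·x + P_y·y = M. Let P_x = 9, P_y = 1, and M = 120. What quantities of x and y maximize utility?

x* = 9.0044, y* = 38.96

MRS = MU_x/MU_y = (y/x)^(1.5). Set equal to P_x/P_y.
Hence y/x = (P_x/P_y)^(1/(1.5)), i.e. raised to the 2/3 power.
With the ratio pinned down, the budget gives x* = M/(P_x + P_y·(y/x)) and y* = (y/x)·x*.
Numerically y/x = 4.326749, so x* = 120/(9 + 1·4.326749) = 9.0044 and y* = 4.326749·9.0044 = 38.96.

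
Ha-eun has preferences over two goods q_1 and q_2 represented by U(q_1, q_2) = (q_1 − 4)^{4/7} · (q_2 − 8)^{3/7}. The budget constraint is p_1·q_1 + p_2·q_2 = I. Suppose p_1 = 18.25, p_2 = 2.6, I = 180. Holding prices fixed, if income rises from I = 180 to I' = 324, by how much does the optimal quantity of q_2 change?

This is Cobb-Douglas in (q_1−4, q_2−8): tangency gives 4/7·p_2·(q_2−8) = 3/7·p_1·(q_1−4).
Substituting into the budget: q_1* = 4 + 4/7·(I − 4·p_1 − 8·p_2)/p_1, and q_2* = 8 + 3/7·(…)/p_2.
Discretionary income = 180 − 4·18.25 − 8·2.6 = 86.2; q_2* = 8 + 3/7·86.2/2.6 = 22.2088.
At I' = 324: q_2* = 45.9451. Change: 45.9451 − 22.2088 = 23.7363.

Δq_2* = 23.7363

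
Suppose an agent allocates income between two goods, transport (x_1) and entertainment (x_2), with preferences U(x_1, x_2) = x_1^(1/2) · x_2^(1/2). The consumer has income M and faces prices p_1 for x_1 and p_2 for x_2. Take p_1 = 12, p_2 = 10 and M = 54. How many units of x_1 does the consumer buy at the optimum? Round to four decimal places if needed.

Tangency: MRS = x_2/x_1 = p_1/p_2.
So 0.5·p_2·x_2 = 0.5·p_1·x_1; combined with the budget, a share 0.5 of income goes to x_1.
Demand: x_1*(p_1,p_2,M) = 0.5·M/p_1 and x_2* = 0.5·M/p_2.
At p_1=12, p_2=10, M=54: x_1* = 0.5·54/12 = 2.25.

x_1* = 2.25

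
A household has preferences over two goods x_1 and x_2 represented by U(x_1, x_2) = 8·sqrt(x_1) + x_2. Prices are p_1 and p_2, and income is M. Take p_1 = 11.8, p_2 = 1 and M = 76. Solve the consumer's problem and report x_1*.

Utility is quasi-linear in x_2; the FOC for x_1 is 4/√x_1 = p_1/p_2.
Solve: √x_1 = 4·p_2/p_1, so x_1*(p_1,p_2) = (4·p_2/p_1)², and x_2* = (M − p_1·x_1*)/p_2.
Plugging in: x_1* = (4·1/11.8)² = 0.1149.

x_1* = 0.1149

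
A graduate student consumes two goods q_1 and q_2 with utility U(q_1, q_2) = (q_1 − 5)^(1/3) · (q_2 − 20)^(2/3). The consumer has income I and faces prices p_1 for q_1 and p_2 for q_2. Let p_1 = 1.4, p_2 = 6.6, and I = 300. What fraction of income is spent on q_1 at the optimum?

share on q_1 = 0.2022

Substituting into the budget: q_1* = 5 + 1/3·(I − 5·p_1 − 20·p_2)/p_1, and q_2* = 20 + 2/3·(…)/p_2.
Discretionary income = 300 − 5·1.4 − 20·6.6 = 161; q_1* = 5 + 1/3·161/1.4 = 43.3333; q_2* = 20 + 2/3·161/6.6 = 36.2626.
Expenditure on q_1: 1.4·43.3333 = 60.6667; share = 0.2022.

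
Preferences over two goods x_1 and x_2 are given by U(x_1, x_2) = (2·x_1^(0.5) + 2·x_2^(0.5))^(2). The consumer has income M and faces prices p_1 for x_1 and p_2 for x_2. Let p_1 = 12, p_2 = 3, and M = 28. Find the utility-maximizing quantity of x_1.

MRS = MU_x_1/MU_x_2 = (x_2/x_1)^(0.5). Set equal to p_1/p_2.
Hence x_2/x_1 = (p_1/p_2)^(1/(0.5)), i.e. raised to the 2 power.
Substitute x_2 = (x_2/x_1)·x_1 into the budget: x_1* = M/(p_1 + p_2·(x_2/x_1)).
Numerically x_2/x_1 = 16, so x_1* = 28/(12 + 3·16) = 0.4667.

x_1* = 0.4667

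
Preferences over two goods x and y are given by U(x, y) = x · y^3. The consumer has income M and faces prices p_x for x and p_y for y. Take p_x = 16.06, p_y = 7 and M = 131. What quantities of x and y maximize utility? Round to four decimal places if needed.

MU_x/MU_y = (y)/(3·x); tangency sets this equal to p_x/p_y.
Rearranging, p_y·y = 3·p_x·x. Substituting into the budget gives p_x·x·(1 + 3) = M.
Demand: x*(p_x,p_y,M) = 0.25·M/p_x and y* = 0.75·M/p_y.
At p_x=16.06, p_y=7, M=131: x* = 0.25·131/16.06 = 2.0392, y* = 14.0357.

x* = 2.0392, y* = 14.0357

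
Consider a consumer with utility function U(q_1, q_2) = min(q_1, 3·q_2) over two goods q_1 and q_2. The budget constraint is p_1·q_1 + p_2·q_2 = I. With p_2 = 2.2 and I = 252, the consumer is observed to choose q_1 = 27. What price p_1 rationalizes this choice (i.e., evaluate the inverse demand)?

p_1 = 8.6

Leontief preferences: the optimum is at the kink where q_1/3 = q_2/1, i.e. q_2 = (1/3)·q_1.
Budget: p_1·q_1 + p_2·(1/3)·q_1 = I, so (3·p_1 + p_2)·q_1 = 3·I.
Demand: q_1*(p_1,p_2,I) = 3·I/(3·p_1 + p_2), q_2* = I/(3·p_1 + p_2).
Set q_1* = 27 in the demand function and solve for p_1: p_1 = 8.6.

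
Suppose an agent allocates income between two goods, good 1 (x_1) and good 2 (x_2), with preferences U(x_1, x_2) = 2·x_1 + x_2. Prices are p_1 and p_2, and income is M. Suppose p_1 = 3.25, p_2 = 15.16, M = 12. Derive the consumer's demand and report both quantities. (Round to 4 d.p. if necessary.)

x_1* = 3.6923, x_2* = 0

Linear utility — the consumer picks whichever good has higher MU/price: 2/3.25 = 0.6154 vs 1/15.16 = 0.066.
x_1 gives more utility per dollar, so spend all income on x_1: x_1* = M/p_1, x_2* = 0.
Numerically: x_1* = 3.6923, x_2* = 0.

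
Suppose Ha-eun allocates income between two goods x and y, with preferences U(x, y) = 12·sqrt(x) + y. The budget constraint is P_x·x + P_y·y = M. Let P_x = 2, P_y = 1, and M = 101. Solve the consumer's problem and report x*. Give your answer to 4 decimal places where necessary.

x* = 9

MU_x = 6/√x, MU_y = 1. Tangency: 6/√x = P_x/P_y.
Thus x* = (6·P_y/P_x)² — independent of M — with the rest of income spent on y.
Plugging in: x* = (6·1/2)² = 9.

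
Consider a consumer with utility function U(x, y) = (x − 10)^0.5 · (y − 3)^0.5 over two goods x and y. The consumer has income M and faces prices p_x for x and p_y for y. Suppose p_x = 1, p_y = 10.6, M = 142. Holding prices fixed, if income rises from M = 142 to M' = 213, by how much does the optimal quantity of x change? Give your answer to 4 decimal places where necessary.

Δx* = 35.5

After buying the subsistence bundle (10, 3), a share 0.5 of the remaining income goes to x: x* = 10 + 0.5·(M − 10p_x − 3p_y)/p_x.
Discretionary income = 142 − 10·1 − 3·10.6 = 100.2; x* = 10 + 0.5·100.2/1 = 60.1.
At M' = 213: x* = 95.6. Change: 95.6 − 60.1 = 35.5.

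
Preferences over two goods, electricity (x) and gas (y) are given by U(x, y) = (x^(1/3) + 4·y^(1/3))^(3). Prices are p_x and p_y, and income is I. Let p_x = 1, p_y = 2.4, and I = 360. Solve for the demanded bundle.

MRS = MU_x/MU_y = (1/4)·(y/x)^(2/3). Set equal to p_x/p_y.
Hence y/x = (4·p_x/p_y)^(1/(2/3)), i.e. raised to the 1.5 power.
Substitute y = (y/x)·x into the budget: x* = I/(p_x + p_y·(y/x)).
Numerically y/x = 2.151657, so x* = 360/(1 + 2.4·2.151657) = 58.4038 and y* = 2.151657·58.4038 = 125.6651.

x* = 58.4038, y* = 125.6651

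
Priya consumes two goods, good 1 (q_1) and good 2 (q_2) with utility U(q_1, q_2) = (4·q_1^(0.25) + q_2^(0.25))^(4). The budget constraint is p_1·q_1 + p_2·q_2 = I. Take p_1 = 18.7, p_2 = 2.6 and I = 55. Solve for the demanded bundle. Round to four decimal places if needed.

q_1* = 2.2555, q_2* = 4.9316

Substitute q_2 = (q_2/q_1)·q_1 into the budget: q_1* = I/(p_1 + p_2·(q_2/q_1)).
Numerically q_2/q_1 = 2.186474, so q_1* = 55/(18.7 + 2.6·2.186474) = 2.2555 and q_2* = 2.186474·2.2555 = 4.9316.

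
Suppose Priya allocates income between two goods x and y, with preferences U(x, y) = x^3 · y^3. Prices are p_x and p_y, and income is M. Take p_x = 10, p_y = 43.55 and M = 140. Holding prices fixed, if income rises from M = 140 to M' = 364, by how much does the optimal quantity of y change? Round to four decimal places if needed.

Δy* = 2.5718

At p_x=10, p_y=43.55, M=140: y* = 0.5·140/43.55 = 1.6073.
At M' = 364: y* = 4.1791. Change: 4.1791 − 1.6073 = 2.5718.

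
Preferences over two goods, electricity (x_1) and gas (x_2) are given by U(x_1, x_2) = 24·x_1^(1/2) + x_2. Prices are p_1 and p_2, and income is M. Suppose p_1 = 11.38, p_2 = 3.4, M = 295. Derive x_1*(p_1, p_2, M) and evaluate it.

x_1* = 12.8539

Thus x_1* = (12·p_2/p_1)² — independent of M — with the rest of income spent on x_2.
Plugging in: x_1* = (12·3.4/11.38)² = 12.8539.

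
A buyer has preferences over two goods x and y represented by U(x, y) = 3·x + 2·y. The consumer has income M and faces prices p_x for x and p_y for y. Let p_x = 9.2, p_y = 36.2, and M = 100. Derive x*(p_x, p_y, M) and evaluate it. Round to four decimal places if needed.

Perfect substitutes: compare marginal utility per dollar. 3/p_x vs 2/p_y → 0.3261 vs 0.0552.
x gives more utility per dollar, so spend all income on x: x* = M/p_x, y* = 0.
Numerically: x* = 10.8696, y* = 0.

x* = 10.8696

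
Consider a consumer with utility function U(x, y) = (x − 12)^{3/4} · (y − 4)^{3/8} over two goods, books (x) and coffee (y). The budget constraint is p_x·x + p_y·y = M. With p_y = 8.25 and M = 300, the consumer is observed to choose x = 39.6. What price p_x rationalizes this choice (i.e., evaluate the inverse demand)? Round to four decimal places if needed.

This is Cobb-Douglas in (x−12, y−4): tangency gives 0.75·p_y·(y−4) = 0.375·p_x·(x−12).
Substituting into the budget: x* = 12 + 2/3·(M − 12·p_x − 4·p_y)/p_x, and y* = 4 + 1/3·(…)/p_y.
Set x* = 39.6 in the demand function and solve for p_x: p_x = 5.

p_x = 5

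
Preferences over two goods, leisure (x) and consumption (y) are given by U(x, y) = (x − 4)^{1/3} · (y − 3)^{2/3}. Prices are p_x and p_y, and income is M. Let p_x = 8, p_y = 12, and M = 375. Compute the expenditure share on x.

share on x = 0.3582

Let x' = x−4, y' = y−3. MRS = (1/2)·y'/x' = p_x/p_y.
Substituting into the budget: x* = 4 + 1/3·(M − 4·p_x − 3·p_y)/p_x, and y* = 3 + 2/3·(…)/p_y.
Discretionary income = 375 − 4·8 − 3·12 = 307; x* = 4 + 1/3·307/8 = 16.7917; y* = 3 + 2/3·307/12 = 20.0556.
Expenditure on x: 8·16.7917 = 134.3333; share = 0.3582.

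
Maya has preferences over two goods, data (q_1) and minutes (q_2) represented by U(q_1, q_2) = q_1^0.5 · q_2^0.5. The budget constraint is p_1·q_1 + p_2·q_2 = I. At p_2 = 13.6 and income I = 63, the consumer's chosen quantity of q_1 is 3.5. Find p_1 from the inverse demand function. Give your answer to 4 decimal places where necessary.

p_1 = 9

The MRS is q_2/q_1. Set MRS = p_1/p_2.
So 0.5·p_2·q_2 = 0.5·p_1·q_1; combined with the budget, a share 0.5 of income goes to q_1.
Demand: q_1*(p_1,p_2,I) = 0.5·I/p_1 and q_2* = 0.5·I/p_2.
Set q_1* = 3.5 in the demand function and solve for p_1: p_1 = 9.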